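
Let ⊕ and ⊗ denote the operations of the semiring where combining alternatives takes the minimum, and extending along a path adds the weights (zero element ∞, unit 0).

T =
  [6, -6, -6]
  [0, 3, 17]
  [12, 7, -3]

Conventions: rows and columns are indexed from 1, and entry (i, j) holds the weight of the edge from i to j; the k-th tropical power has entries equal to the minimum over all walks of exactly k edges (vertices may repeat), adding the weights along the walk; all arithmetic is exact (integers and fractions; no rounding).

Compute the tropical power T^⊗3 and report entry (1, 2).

T^⊗2:
  [-6, -3, -9]
  [3, -6, -6]
  [7, 4, -6]
T^⊗3:
  [-3, -12, -12]
  [-6, -3, -9]
  [4, 1, -9]
Key observation: the optimum is the walk 1->2->1->2, with weight (-6) + 0 + (-6) = -12.
Optimal value attained by: walk 1->2->1->2.
Answer: (T^⊗3)[1][2] = -12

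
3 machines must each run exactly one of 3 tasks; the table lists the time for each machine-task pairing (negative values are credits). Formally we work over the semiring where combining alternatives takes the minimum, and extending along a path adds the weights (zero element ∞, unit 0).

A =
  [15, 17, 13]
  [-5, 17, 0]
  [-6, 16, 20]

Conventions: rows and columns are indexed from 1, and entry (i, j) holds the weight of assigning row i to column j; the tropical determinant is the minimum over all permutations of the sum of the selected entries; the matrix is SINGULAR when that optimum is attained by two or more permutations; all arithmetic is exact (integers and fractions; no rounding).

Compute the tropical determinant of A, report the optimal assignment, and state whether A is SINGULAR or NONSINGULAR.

σ = (1, 2, 3): 15 + 17 + 20 = 52
σ = (1, 3, 2): 15 + 0 + 16 = 31
σ = (2, 1, 3): 17 + (-5) + 20 = 32
σ = (2, 3, 1): 17 + 0 + (-6) = 11
σ = (3, 1, 2): 13 + (-5) + 16 = 24
σ = (3, 2, 1): 13 + 17 + (-6) = 24
Optimal value attained by: σ = (2, 3, 1).
Answer: det⊕(A) = 11; verdict: NONSINGULAR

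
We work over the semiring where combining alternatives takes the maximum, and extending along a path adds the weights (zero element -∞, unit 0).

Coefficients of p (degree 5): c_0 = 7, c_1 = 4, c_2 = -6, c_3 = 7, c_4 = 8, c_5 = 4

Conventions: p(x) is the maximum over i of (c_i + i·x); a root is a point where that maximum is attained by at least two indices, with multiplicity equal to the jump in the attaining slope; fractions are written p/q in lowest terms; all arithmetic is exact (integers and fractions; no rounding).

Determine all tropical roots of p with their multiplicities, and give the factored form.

hull edge (i=0, c=7) to (i=4, c=8): slope 1/4, span 4
hull edge (i=4, c=8) to (i=5, c=4): slope -4, span 1
Factored form: p(x) = 4 ⊗ (x ⊕ (-1/4)) ⊗ (x ⊕ (-1/4)) ⊗ (x ⊕ (-1/4)) ⊗ (x ⊕ (-1/4)) ⊗ (x ⊕ 4)
Answer: roots = -1/4 (mult 4), 4 (mult 1)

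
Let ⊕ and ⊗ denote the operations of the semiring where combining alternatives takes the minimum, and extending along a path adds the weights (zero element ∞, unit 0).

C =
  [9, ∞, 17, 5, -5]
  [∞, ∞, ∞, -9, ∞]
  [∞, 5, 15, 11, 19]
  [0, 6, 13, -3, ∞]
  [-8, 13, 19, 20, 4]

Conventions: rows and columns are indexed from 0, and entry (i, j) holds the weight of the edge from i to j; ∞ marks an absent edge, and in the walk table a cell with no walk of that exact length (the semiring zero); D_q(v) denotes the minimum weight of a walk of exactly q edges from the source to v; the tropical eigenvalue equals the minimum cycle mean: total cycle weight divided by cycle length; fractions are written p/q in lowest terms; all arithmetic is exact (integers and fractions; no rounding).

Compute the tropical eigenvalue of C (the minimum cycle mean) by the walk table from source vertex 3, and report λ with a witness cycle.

q=0: [∞, ∞, ∞, 0, ∞]
q=1: [0, 6, 13, -3, ∞]
q=2: [-3, 3, 10, -6, -5]
q=3: [-13, 0, 7, -9, -8]
q=4: [-16, -3, 4, -12, -18]
q=5: [-26, -6, 1, -15, -21]
Optimal cycle mean attained by: cycle 0->4->0, total (-5) + (-8), length 2.
Answer: λ = -13/2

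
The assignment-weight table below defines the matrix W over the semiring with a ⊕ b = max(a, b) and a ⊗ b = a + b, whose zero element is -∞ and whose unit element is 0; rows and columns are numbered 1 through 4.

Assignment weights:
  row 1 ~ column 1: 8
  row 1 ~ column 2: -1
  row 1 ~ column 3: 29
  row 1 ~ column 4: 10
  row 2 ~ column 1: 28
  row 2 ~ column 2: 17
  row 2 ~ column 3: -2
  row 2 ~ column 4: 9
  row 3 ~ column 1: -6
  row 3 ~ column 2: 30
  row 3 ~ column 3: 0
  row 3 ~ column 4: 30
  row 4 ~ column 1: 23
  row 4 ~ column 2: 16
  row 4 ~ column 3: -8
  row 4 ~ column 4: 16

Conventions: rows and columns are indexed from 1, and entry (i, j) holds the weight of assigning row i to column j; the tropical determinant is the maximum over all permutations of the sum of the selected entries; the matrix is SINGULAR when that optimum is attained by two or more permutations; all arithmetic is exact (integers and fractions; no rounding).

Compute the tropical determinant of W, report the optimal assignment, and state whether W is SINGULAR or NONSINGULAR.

σ = (1, 2, 3, 4): 8 + 17 + 0 + 16 = 41
σ = (1, 2, 4, 3): 8 + 17 + 30 + (-8) = 47
σ = (1, 3, 2, 4): 8 + (-2) + 30 + 16 = 52
σ = (1, 3, 4, 2): 8 + (-2) + 30 + 16 = 52
σ = (1, 4, 2, 3): 8 + 9 + 30 + (-8) = 39
σ = (1, 4, 3, 2): 8 + 9 + 0 + 16 = 33
σ = (2, 1, 3, 4): (-1) + 28 + 0 + 16 = 43
σ = (2, 1, 4, 3): (-1) + 28 + 30 + (-8) = 49
σ = (2, 3, 1, 4): (-1) + (-2) + (-6) + 16 = 7
σ = (2, 3, 4, 1): (-1) + (-2) + 30 + 23 = 50
σ = (2, 4, 1, 3): (-1) + 9 + (-6) + (-8) = -6
σ = (2, 4, 3, 1): (-1) + 9 + 0 + 23 = 31
σ = (3, 1, 2, 4): 29 + 28 + 30 + 16 = 103
σ = (3, 1, 4, 2): 29 + 28 + 30 + 16 = 103
σ = (3, 2, 1, 4): 29 + 17 + (-6) + 16 = 56
σ = (3, 2, 4, 1): 29 + 17 + 30 + 23 = 99
σ = (3, 4, 1, 2): 29 + 9 + (-6) + 16 = 48
σ = (3, 4, 2, 1): 29 + 9 + 30 + 23 = 91
σ = (4, 1, 2, 3): 10 + 28 + 30 + (-8) = 60
σ = (4, 1, 3, 2): 10 + 28 + 0 + 16 = 54
σ = (4, 2, 1, 3): 10 + 17 + (-6) + (-8) = 13
σ = (4, 2, 3, 1): 10 + 17 + 0 + 23 = 50
σ = (4, 3, 1, 2): 10 + (-2) + (-6) + 16 = 18
σ = (4, 3, 2, 1): 10 + (-2) + 30 + 23 = 61
Optimal value attained by: σ = (3, 1, 2, 4).
Answer: det⊕(W) = 103; verdict: SINGULAR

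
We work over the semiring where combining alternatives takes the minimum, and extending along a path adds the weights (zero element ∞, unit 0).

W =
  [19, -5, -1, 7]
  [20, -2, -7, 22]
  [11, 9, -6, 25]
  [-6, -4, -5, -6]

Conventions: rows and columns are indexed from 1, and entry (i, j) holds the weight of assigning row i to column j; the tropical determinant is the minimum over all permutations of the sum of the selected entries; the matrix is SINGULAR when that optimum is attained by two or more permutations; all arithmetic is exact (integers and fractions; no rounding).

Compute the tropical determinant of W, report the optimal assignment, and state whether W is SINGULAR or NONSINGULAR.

σ = (1, 2, 3, 4): 19 + (-2) + (-6) + (-6) = 5
σ = (1, 2, 4, 3): 19 + (-2) + 25 + (-5) = 37
σ = (1, 3, 2, 4): 19 + (-7) + 9 + (-6) = 15
σ = (1, 3, 4, 2): 19 + (-7) + 25 + (-4) = 33
σ = (1, 4, 2, 3): 19 + 22 + 9 + (-5) = 45
σ = (1, 4, 3, 2): 19 + 22 + (-6) + (-4) = 31
σ = (2, 1, 3, 4): (-5) + 20 + (-6) + (-6) = 3
σ = (2, 1, 4, 3): (-5) + 20 + 25 + (-5) = 35
σ = (2, 3, 1, 4): (-5) + (-7) + 11 + (-6) = -7
σ = (2, 3, 4, 1): (-5) + (-7) + 25 + (-6) = 7
σ = (2, 4, 1, 3): (-5) + 22 + 11 + (-5) = 23
σ = (2, 4, 3, 1): (-5) + 22 + (-6) + (-6) = 5
σ = (3, 1, 2, 4): (-1) + 20 + 9 + (-6) = 22
σ = (3, 1, 4, 2): (-1) + 20 + 25 + (-4) = 40
σ = (3, 2, 1, 4): (-1) + (-2) + 11 + (-6) = 2
σ = (3, 2, 4, 1): (-1) + (-2) + 25 + (-6) = 16
σ = (3, 4, 1, 2): (-1) + 22 + 11 + (-4) = 28
σ = (3, 4, 2, 1): (-1) + 22 + 9 + (-6) = 24
σ = (4, 1, 2, 3): 7 + 20 + 9 + (-5) = 31
σ = (4, 1, 3, 2): 7 + 20 + (-6) + (-4) = 17
σ = (4, 2, 1, 3): 7 + (-2) + 11 + (-5) = 11
σ = (4, 2, 3, 1): 7 + (-2) + (-6) + (-6) = -7
σ = (4, 3, 1, 2): 7 + (-7) + 11 + (-4) = 7
σ = (4, 3, 2, 1): 7 + (-7) + 9 + (-6) = 3
Optimal value attained by: σ = (2, 3, 1, 4).
Answer: det⊕(W) = -7; verdict: SINGULAR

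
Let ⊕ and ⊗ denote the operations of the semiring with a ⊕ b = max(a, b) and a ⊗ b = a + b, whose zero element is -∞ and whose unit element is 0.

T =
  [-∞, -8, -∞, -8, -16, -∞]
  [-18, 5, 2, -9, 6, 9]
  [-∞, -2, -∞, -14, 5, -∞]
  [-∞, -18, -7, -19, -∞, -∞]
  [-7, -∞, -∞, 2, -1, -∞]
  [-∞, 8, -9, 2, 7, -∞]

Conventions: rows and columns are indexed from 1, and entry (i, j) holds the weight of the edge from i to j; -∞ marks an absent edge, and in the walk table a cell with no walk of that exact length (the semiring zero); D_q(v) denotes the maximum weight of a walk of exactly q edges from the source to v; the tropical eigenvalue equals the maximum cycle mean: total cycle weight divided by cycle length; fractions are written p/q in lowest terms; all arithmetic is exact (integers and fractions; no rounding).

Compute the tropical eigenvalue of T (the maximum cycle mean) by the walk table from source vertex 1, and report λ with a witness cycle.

q=0: [0, -∞, -∞, -∞, -∞, -∞]
q=1: [-∞, -8, -∞, -8, -16, -∞]
q=2: [-23, -3, -6, -14, -2, 1]
q=3: [-9, 9, -1, 3, 8, 6]
q=4: [1, 14, 11, 10, 15, 18]
q=5: [8, 26, 16, 20, 25, 23]
q=6: [18, 31, 28, 27, 32, 35]
Optimal cycle mean attained by: cycle 2->6->2, total 9 + 8, length 2.
Answer: λ = 17/2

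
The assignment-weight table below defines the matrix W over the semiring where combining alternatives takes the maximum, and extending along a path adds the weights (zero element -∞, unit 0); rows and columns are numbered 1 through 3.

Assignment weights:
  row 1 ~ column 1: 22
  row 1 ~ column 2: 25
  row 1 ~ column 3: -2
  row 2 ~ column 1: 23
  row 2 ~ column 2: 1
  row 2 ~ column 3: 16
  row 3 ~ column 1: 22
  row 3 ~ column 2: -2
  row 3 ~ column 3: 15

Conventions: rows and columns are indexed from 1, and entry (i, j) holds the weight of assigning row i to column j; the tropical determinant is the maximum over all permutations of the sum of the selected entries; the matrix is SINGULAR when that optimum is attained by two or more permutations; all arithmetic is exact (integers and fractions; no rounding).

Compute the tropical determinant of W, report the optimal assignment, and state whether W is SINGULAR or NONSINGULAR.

σ = (1, 2, 3): 22 + 1 + 15 = 38
σ = (1, 3, 2): 22 + 16 + (-2) = 36
σ = (2, 1, 3): 25 + 23 + 15 = 63
σ = (2, 3, 1): 25 + 16 + 22 = 63
σ = (3, 1, 2): (-2) + 23 + (-2) = 19
σ = (3, 2, 1): (-2) + 1 + 22 = 21
Optimal value attained by: σ = (2, 1, 3).
Answer: det⊕(W) = 63; verdict: SINGULAR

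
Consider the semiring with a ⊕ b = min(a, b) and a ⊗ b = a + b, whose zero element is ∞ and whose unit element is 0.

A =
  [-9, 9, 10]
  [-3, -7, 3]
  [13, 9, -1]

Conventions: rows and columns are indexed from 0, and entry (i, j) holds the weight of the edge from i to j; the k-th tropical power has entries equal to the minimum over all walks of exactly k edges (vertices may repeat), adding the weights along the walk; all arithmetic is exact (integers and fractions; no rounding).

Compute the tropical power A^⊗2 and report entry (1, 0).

A^⊗2:
  [-18, 0, 1]
  [-12, -14, -4]
  [4, 2, -2]
Key observation: the optimum is the walk 1->0->0, with weight (-3) + (-9) = -12.
Optimal value attained by: walk 1->0->0.
Answer: (A^⊗2)[1][0] = -12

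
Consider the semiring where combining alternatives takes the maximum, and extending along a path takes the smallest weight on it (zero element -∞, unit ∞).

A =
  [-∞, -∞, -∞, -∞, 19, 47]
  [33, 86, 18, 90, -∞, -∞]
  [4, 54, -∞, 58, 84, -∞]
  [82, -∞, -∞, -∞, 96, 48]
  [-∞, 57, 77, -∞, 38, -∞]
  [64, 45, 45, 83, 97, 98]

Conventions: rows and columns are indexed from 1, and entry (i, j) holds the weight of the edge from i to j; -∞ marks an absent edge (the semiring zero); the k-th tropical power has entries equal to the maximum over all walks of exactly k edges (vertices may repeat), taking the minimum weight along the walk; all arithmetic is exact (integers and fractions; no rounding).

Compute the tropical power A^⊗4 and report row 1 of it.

A^⊗2:
  [47, 45, 45, 47, 47, 47]
  [82, 86, 18, 86, 90, 48]
  [58, 57, 77, 54, 58, 48]
  [48, 57, 77, 48, 48, 48]
  [33, 57, 38, 58, 77, -∞]
  [82, 57, 77, 83, 97, 98]
A^⊗3:
  [47, 47, 47, 47, 47, 47]
  [82, 86, 77, 86, 86, 48]
  [54, 57, 58, 58, 77, 48]
  [48, 57, 48, 58, 77, 48]
  [58, 57, 77, 57, 58, 48]
  [82, 57, 77, 83, 97, 98]
A^⊗4:
  [47, 47, 47, 47, 47, 47]
  [82, 86, 77, 86, 86, 48]
  [58, 57, 77, 58, 58, 48]
  [58, 57, 77, 57, 58, 48]
  [57, 57, 58, 58, 77, 48]
  [82, 57, 77, 83, 97, 98]
Answer: row 1 of A^⊗4 = [47, 47, 47, 47, 47, 47]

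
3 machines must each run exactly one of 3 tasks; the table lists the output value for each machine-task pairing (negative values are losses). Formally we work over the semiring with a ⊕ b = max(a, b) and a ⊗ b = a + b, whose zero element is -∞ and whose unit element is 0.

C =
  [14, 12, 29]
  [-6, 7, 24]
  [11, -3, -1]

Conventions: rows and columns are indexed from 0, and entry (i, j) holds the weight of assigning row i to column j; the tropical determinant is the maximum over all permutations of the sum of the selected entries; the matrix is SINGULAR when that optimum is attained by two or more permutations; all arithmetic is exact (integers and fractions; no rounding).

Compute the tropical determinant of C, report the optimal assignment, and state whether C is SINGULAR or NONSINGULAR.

σ = (0, 1, 2): 14 + 7 + (-1) = 20
σ = (0, 2, 1): 14 + 24 + (-3) = 35
σ = (1, 0, 2): 12 + (-6) + (-1) = 5
σ = (1, 2, 0): 12 + 24 + 11 = 47
σ = (2, 0, 1): 29 + (-6) + (-3) = 20
σ = (2, 1, 0): 29 + 7 + 11 = 47
Optimal value attained by: σ = (1, 2, 0).
Answer: det⊕(C) = 47; verdict: SINGULAR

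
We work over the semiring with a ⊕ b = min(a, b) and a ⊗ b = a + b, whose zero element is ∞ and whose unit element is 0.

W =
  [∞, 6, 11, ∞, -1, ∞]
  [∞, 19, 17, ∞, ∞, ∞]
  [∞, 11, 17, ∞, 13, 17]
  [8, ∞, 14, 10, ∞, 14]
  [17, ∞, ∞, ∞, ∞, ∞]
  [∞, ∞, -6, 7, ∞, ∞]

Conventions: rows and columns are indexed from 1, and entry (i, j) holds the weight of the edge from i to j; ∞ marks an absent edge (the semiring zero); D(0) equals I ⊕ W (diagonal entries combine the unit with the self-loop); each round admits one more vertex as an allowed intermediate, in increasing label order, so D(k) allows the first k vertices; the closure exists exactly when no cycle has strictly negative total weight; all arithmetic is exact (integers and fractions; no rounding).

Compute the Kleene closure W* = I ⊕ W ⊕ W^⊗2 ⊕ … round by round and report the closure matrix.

D(0):
  [0, 6, 11, ∞, -1, ∞]
  [∞, 0, 17, ∞, ∞, ∞]
  [∞, 11, 0, ∞, 13, 17]
  [8, ∞, 14, 0, ∞, 14]
  [17, ∞, ∞, ∞, 0, ∞]
  [∞, ∞, -6, 7, ∞, 0]
D(1):
  [0, 6, 11, ∞, -1, ∞]
  [∞, 0, 17, ∞, ∞, ∞]
  [∞, 11, 0, ∞, 13, 17]
  [8, 14, 14, 0, 7, 14]
  [17, 23, 28, ∞, 0, ∞]
  [∞, ∞, -6, 7, ∞, 0]
D(2):
  [0, 6, 11, ∞, -1, ∞]
  [∞, 0, 17, ∞, ∞, ∞]
  [∞, 11, 0, ∞, 13, 17]
  [8, 14, 14, 0, 7, 14]
  [17, 23, 28, ∞, 0, ∞]
  [∞, ∞, -6, 7, ∞, 0]
D(3):
  [0, 6, 11, ∞, -1, 28]
  [∞, 0, 17, ∞, 30, 34]
  [∞, 11, 0, ∞, 13, 17]
  [8, 14, 14, 0, 7, 14]
  [17, 23, 28, ∞, 0, 45]
  [∞, 5, -6, 7, 7, 0]
D(4):
  [0, 6, 11, ∞, -1, 28]
  [∞, 0, 17, ∞, 30, 34]
  [∞, 11, 0, ∞, 13, 17]
  [8, 14, 14, 0, 7, 14]
  [17, 23, 28, ∞, 0, 45]
  [15, 5, -6, 7, 7, 0]
D(5):
  [0, 6, 11, ∞, -1, 28]
  [47, 0, 17, ∞, 30, 34]
  [30, 11, 0, ∞, 13, 17]
  [8, 14, 14, 0, 7, 14]
  [17, 23, 28, ∞, 0, 45]
  [15, 5, -6, 7, 7, 0]
D(6):
  [0, 6, 11, 35, -1, 28]
  [47, 0, 17, 41, 30, 34]
  [30, 11, 0, 24, 13, 17]
  [8, 14, 8, 0, 7, 14]
  [17, 23, 28, 52, 0, 45]
  [15, 5, -6, 7, 7, 0]
Answer: W* = [[0, 6, 11, 35, -1, 28], [47, 0, 17, 41, 30, 34], [30, 11, 0, 24, 13, 17], [8, 14, 8, 0, 7, 14], [17, 23, 28, 52, 0, 45], [15, 5, -6, 7, 7, 0]]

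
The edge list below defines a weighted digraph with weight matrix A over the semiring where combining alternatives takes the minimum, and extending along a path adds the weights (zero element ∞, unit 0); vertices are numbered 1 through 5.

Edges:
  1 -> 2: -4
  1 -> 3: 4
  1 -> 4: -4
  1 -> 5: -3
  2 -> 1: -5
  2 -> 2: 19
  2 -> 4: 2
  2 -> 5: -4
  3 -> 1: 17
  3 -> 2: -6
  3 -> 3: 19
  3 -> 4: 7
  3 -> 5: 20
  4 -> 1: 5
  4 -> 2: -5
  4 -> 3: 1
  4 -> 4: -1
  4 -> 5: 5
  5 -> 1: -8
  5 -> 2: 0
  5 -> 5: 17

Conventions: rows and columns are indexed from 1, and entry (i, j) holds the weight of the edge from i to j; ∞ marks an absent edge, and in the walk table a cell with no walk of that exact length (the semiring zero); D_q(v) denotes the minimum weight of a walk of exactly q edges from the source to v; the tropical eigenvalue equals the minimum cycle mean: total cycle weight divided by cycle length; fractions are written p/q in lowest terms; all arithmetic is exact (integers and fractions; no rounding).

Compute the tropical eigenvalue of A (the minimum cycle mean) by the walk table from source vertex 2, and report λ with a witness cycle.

q=0: [∞, 0, ∞, ∞, ∞]
q=1: [-5, 19, ∞, 2, -4]
q=2: [-12, -9, -1, -9, -8]
q=3: [-16, -16, -8, -16, -15]
q=4: [-23, -21, -15, -20, -20]
q=5: [-28, -27, -19, -27, -26]
Optimal cycle mean attained by: cycle 1->5->1, total (-3) + (-8), length 2.
Answer: λ = -11/2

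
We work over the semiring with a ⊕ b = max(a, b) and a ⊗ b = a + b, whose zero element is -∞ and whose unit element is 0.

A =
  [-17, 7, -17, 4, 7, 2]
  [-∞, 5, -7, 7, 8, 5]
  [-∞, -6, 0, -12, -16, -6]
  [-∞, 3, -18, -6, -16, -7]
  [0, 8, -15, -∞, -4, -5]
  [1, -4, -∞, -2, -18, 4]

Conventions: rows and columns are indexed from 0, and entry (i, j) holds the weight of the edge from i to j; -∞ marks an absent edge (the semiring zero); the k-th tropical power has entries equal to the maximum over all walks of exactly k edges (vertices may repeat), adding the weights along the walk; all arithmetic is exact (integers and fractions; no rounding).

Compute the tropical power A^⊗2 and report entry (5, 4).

A^⊗2:
  [7, 15, 0, 14, 15, 12]
  [8, 16, -2, 12, 13, 10]
  [-5, -1, 0, 1, 2, -1]
  [-6, 8, -4, 10, 11, 8]
  [-4, 13, 1, 15, 16, 13]
  [5, 8, -11, 5, 8, 8]
Key observation: the optimum is the walk 5->0->4, with weight 1 + 7 = 8.
Optimal value attained by: walk 5->0->4.
Answer: (A^⊗2)[5][4] = 8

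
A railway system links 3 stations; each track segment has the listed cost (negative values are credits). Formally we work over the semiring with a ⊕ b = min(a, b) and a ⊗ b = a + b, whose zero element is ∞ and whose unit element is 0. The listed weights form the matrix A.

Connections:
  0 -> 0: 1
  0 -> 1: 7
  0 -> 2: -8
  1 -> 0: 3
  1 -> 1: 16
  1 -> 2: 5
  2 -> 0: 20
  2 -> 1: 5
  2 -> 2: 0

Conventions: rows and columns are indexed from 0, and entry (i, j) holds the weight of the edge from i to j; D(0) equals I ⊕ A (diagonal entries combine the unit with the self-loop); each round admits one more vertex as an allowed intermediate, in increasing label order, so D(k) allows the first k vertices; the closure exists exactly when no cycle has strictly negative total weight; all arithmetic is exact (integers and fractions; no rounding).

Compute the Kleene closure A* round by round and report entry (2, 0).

D(0):
  [0, 7, -8]
  [3, 0, 5]
  [20, 5, 0]
D(1):
  [0, 7, -8]
  [3, 0, -5]
  [20, 5, 0]
D(2):
  [0, 7, -8]
  [3, 0, -5]
  [8, 5, 0]
D(3):
  [0, -3, -8]
  [3, 0, -5]
  [8, 5, 0]
Answer: A*[2][0] = 8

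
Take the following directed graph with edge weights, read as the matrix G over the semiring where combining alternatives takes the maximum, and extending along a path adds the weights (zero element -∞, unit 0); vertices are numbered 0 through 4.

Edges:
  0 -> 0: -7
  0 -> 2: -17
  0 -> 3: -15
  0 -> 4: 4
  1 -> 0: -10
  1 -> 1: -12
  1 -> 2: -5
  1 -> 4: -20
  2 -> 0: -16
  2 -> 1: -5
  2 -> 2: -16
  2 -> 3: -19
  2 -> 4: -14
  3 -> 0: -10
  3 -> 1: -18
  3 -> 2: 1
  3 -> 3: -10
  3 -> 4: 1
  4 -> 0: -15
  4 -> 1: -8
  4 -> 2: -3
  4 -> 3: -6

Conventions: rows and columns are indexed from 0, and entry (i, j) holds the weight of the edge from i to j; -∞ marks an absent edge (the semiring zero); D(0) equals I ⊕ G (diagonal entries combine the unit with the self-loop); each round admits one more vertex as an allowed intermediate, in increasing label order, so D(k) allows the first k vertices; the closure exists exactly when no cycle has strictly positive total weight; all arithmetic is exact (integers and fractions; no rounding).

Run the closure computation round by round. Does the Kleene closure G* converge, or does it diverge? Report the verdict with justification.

D(0):
  [0, -∞, -17, -15, 4]
  [-10, 0, -5, -∞, -20]
  [-16, -5, 0, -19, -14]
  [-10, -18, 1, 0, 1]
  [-15, -8, -3, -6, 0]
D(1):
  [0, -∞, -17, -15, 4]
  [-10, 0, -5, -25, -6]
  [-16, -5, 0, -19, -12]
  [-10, -18, 1, 0, 1]
  [-15, -8, -3, -6, 0]
D(2):
  [0, -∞, -17, -15, 4]
  [-10, 0, -5, -25, -6]
  [-15, -5, 0, -19, -11]
  [-10, -18, 1, 0, 1]
  [-15, -8, -3, -6, 0]
D(3):
  [0, -22, -17, -15, 4]
  [-10, 0, -5, -24, -6]
  [-15, -5, 0, -19, -11]
  [-10, -4, 1, 0, 1]
  [-15, -8, -3, -6, 0]
D(4):
  [0, -19, -14, -15, 4]
  [-10, 0, -5, -24, -6]
  [-15, -5, 0, -19, -11]
  [-10, -4, 1, 0, 1]
  [-15, -8, -3, -6, 0]
D(5):
  [0, -4, 1, -2, 4]
  [-10, 0, -5, -12, -6]
  [-15, -5, 0, -17, -11]
  [-10, -4, 1, 0, 1]
  [-15, -8, -3, -6, 0]
Key observation: every diagonal entry stays at the unit through all rounds, so no improving cycle exists.
Answer: CONVERGES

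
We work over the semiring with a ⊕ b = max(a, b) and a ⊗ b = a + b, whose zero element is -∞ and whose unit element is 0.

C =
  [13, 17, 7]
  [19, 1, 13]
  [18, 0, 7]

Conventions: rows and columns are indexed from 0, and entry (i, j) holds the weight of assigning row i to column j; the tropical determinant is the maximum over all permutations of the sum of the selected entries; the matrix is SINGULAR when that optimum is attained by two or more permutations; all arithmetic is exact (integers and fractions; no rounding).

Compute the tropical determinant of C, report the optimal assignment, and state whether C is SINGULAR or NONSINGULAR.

σ = (0, 1, 2): 13 + 1 + 7 = 21
σ = (0, 2, 1): 13 + 13 + 0 = 26
σ = (1, 0, 2): 17 + 19 + 7 = 43
σ = (1, 2, 0): 17 + 13 + 18 = 48
σ = (2, 0, 1): 7 + 19 + 0 = 26
σ = (2, 1, 0): 7 + 1 + 18 = 26
Optimal value attained by: σ = (1, 2, 0).
Answer: det⊕(C) = 48; verdict: NONSINGULAR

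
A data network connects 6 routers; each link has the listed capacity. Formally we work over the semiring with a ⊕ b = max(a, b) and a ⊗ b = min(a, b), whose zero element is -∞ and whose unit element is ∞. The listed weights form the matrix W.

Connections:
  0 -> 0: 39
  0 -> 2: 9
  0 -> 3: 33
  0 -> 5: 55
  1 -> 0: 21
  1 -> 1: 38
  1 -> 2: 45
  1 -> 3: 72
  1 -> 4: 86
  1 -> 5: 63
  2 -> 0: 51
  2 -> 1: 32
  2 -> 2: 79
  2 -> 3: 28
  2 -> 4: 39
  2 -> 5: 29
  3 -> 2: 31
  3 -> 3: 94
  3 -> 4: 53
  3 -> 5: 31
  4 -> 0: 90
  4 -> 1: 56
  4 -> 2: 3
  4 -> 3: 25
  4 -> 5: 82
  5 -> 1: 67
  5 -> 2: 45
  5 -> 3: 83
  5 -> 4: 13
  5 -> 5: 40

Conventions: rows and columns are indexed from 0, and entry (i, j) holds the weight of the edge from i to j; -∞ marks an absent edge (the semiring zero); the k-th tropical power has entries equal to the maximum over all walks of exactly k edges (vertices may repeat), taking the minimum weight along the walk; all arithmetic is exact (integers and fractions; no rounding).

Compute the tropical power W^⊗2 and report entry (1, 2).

W^⊗2:
  [39, 55, 45, 55, 33, 40]
  [86, 63, 45, 72, 53, 82]
  [51, 39, 79, 33, 39, 51]
  [53, 53, 31, 94, 53, 53]
  [39, 67, 45, 82, 56, 56]
  [45, 40, 45, 83, 67, 63]
Key observation: the optimum is the walk 1->2->2, with weight 45 min 79 = 45.
Optimal value attained by: walk 1->2->2.
Answer: (W^⊗2)[1][2] = 45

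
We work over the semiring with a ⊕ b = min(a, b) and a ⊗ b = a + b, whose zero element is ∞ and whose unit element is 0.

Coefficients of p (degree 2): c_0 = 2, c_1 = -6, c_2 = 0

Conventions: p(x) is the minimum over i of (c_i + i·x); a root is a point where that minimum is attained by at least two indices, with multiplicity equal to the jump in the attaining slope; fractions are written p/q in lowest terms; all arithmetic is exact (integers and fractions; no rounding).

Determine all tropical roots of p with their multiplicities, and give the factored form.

hull edge (i=0, c=2) to (i=1, c=-6): slope -8, span 1
hull edge (i=1, c=-6) to (i=2, c=0): slope 6, span 1
Factored form: p(x) = 0 ⊗ (x ⊕ (-6)) ⊗ (x ⊕ 8)
Answer: roots = -6 (mult 1), 8 (mult 1)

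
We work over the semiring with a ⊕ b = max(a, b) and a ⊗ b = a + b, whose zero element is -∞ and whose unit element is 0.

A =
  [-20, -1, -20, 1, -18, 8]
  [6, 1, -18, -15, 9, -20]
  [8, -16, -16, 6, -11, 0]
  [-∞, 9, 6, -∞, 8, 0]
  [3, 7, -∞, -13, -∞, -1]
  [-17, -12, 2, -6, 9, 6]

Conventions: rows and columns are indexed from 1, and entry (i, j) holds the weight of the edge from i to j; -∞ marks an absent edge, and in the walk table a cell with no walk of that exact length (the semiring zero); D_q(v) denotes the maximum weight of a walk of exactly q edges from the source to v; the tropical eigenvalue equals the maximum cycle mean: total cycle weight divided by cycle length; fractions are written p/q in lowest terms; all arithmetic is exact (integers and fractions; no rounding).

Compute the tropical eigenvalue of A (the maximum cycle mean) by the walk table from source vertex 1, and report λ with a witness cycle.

q=0: [0, -∞, -∞, -∞, -∞, -∞]
q=1: [-20, -1, -20, 1, -18, 8]
q=2: [5, 10, 10, 2, 17, 14]
q=3: [20, 24, 16, 16, 23, 20]
q=4: [30, 30, 22, 22, 33, 28]
q=5: [36, 40, 30, 31, 39, 38]
q=6: [46, 46, 40, 37, 49, 44]
Optimal cycle mean attained by: cycle 2->5->2, total 9 + 7, length 2.
Answer: λ = 8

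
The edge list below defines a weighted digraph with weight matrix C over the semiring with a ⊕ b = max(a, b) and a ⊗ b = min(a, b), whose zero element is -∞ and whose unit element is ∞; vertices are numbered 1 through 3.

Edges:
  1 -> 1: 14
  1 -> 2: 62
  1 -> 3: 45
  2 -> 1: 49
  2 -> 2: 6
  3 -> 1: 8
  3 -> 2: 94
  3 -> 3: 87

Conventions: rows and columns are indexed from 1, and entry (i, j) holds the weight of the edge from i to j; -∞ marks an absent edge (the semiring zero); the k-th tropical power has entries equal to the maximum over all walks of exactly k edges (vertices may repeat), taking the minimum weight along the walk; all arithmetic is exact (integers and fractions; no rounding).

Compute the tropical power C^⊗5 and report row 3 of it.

C^⊗2:
  [49, 45, 45]
  [14, 49, 45]
  [49, 87, 87]
C^⊗3:
  [45, 49, 45]
  [49, 45, 45]
  [49, 87, 87]
C^⊗4:
  [49, 45, 45]
  [45, 49, 45]
  [49, 87, 87]
C^⊗5:
  [45, 49, 45]
  [49, 45, 45]
  [49, 87, 87]
Answer: row 3 of C^⊗5 = [49, 87, 87]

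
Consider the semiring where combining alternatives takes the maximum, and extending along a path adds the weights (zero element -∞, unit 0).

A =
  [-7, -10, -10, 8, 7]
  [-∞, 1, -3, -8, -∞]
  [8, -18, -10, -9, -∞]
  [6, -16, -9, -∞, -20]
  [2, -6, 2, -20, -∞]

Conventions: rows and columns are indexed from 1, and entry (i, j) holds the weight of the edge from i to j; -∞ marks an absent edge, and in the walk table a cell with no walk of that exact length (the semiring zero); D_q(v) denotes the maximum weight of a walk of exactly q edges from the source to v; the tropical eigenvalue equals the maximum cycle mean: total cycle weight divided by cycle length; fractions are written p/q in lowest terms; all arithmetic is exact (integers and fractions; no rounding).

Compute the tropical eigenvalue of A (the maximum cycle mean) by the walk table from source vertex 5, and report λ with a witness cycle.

q=0: [-∞, -∞, -∞, -∞, 0]
q=1: [2, -6, 2, -20, -∞]
q=2: [10, -5, -8, 10, 9]
q=3: [16, 3, 11, 18, 17]
q=4: [24, 11, 19, 24, 23]
q=5: [30, 17, 25, 32, 31]
Optimal cycle mean attained by: cycle 1->4->1, total 8 + 6, length 2.
Answer: λ = 7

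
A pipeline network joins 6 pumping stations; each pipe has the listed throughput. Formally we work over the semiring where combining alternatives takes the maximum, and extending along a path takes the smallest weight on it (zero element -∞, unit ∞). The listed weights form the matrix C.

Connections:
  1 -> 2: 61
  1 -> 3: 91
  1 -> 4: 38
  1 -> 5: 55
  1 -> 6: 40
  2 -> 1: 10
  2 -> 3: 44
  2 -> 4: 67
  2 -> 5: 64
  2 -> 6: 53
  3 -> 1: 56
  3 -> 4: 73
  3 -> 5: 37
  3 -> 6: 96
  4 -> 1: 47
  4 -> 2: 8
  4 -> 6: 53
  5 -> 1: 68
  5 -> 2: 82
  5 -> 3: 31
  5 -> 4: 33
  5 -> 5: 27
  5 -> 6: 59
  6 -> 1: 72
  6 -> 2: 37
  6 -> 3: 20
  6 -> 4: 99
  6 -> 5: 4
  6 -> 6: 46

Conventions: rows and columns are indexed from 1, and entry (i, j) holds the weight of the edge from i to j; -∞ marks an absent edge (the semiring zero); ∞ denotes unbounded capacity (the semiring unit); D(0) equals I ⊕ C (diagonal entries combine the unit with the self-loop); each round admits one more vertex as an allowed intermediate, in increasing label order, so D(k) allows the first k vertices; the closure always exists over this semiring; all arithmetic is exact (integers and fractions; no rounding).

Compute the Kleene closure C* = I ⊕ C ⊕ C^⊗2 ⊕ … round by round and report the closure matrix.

D(0):
  [∞, 61, 91, 38, 55, 40]
  [10, ∞, 44, 67, 64, 53]
  [56, -∞, ∞, 73, 37, 96]
  [47, 8, -∞, ∞, -∞, 53]
  [68, 82, 31, 33, ∞, 59]
  [72, 37, 20, 99, 4, ∞]
D(1):
  [∞, 61, 91, 38, 55, 40]
  [10, ∞, 44, 67, 64, 53]
  [56, 56, ∞, 73, 55, 96]
  [47, 47, 47, ∞, 47, 53]
  [68, 82, 68, 38, ∞, 59]
  [72, 61, 72, 99, 55, ∞]
D(2):
  [∞, 61, 91, 61, 61, 53]
  [10, ∞, 44, 67, 64, 53]
  [56, 56, ∞, 73, 56, 96]
  [47, 47, 47, ∞, 47, 53]
  [68, 82, 68, 67, ∞, 59]
  [72, 61, 72, 99, 61, ∞]
D(3):
  [∞, 61, 91, 73, 61, 91]
  [44, ∞, 44, 67, 64, 53]
  [56, 56, ∞, 73, 56, 96]
  [47, 47, 47, ∞, 47, 53]
  [68, 82, 68, 68, ∞, 68]
  [72, 61, 72, 99, 61, ∞]
D(4):
  [∞, 61, 91, 73, 61, 91]
  [47, ∞, 47, 67, 64, 53]
  [56, 56, ∞, 73, 56, 96]
  [47, 47, 47, ∞, 47, 53]
  [68, 82, 68, 68, ∞, 68]
  [72, 61, 72, 99, 61, ∞]
D(5):
  [∞, 61, 91, 73, 61, 91]
  [64, ∞, 64, 67, 64, 64]
  [56, 56, ∞, 73, 56, 96]
  [47, 47, 47, ∞, 47, 53]
  [68, 82, 68, 68, ∞, 68]
  [72, 61, 72, 99, 61, ∞]
D(6):
  [∞, 61, 91, 91, 61, 91]
  [64, ∞, 64, 67, 64, 64]
  [72, 61, ∞, 96, 61, 96]
  [53, 53, 53, ∞, 53, 53]
  [68, 82, 68, 68, ∞, 68]
  [72, 61, 72, 99, 61, ∞]
Answer: C* = [[∞, 61, 91, 91, 61, 91], [64, ∞, 64, 67, 64, 64], [72, 61, ∞, 96, 61, 96], [53, 53, 53, ∞, 53, 53], [68, 82, 68, 68, ∞, 68], [72, 61, 72, 99, 61, ∞]]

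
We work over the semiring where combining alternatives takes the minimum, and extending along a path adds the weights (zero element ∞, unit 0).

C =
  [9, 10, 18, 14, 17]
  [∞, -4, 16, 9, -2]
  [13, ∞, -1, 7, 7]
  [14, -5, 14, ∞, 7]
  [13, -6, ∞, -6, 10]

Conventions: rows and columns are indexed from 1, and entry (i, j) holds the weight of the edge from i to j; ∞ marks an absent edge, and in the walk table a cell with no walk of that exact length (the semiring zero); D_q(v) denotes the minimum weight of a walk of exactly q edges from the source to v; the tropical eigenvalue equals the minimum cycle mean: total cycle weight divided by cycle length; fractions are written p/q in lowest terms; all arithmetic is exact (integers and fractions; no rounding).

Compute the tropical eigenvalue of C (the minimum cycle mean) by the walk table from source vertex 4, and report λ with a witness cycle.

q=0: [∞, ∞, ∞, 0, ∞]
q=1: [14, -5, 14, ∞, 7]
q=2: [20, -9, 11, 1, -7]
q=3: [6, -13, 7, -13, -11]
q=4: [1, -18, 1, -17, -15]
q=5: [-3, -22, -3, -21, -20]
Optimal cycle mean attained by: cycle 2->5->4->2, total (-2) + (-6) + (-5), length 3.
Answer: λ = -13/3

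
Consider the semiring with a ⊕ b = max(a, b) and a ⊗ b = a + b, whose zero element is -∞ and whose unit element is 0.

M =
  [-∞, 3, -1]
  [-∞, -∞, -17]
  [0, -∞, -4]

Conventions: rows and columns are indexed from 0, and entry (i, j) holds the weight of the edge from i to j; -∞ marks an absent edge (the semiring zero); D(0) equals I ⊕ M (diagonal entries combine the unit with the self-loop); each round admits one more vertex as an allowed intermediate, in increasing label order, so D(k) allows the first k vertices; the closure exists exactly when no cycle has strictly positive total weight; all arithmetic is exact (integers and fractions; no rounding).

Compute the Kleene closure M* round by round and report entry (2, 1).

D(0):
  [0, 3, -1]
  [-∞, 0, -17]
  [0, -∞, 0]
D(1):
  [0, 3, -1]
  [-∞, 0, -17]
  [0, 3, 0]
D(2):
  [0, 3, -1]
  [-∞, 0, -17]
  [0, 3, 0]
D(3):
  [0, 3, -1]
  [-17, 0, -17]
  [0, 3, 0]
Answer: M*[2][1] = 3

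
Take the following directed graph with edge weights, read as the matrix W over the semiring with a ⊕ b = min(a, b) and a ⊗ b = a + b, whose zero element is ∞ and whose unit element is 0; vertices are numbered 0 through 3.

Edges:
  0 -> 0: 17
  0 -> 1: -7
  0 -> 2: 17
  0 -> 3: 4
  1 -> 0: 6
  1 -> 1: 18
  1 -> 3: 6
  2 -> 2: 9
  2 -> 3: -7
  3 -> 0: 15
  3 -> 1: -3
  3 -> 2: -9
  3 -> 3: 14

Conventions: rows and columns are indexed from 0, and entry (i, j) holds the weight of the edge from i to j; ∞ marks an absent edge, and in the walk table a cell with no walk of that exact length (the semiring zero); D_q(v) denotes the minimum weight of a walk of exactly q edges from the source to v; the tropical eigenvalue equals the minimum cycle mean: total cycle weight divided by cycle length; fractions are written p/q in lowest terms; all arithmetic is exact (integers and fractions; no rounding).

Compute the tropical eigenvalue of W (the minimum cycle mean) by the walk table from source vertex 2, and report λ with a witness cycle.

q=0: [∞, ∞, 0, ∞]
q=1: [∞, ∞, 9, -7]
q=2: [8, -10, -16, 2]
q=3: [-4, -1, -7, -23]
q=4: [-8, -26, -32, -14]
Optimal cycle mean attained by: cycle 2->3->2, total (-7) + (-9), length 2.
Answer: λ = -8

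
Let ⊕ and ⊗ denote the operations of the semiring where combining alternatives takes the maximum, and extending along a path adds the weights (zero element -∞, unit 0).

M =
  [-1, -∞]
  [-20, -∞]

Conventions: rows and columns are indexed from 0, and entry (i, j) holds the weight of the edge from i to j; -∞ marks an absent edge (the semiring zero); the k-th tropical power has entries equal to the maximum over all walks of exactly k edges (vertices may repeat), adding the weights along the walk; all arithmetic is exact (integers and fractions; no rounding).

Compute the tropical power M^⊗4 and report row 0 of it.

M^⊗2:
  [-2, -∞]
  [-21, -∞]
M^⊗3:
  [-3, -∞]
  [-22, -∞]
M^⊗4:
  [-4, -∞]
  [-23, -∞]
Answer: row 0 of M^⊗4 = [-4, -∞]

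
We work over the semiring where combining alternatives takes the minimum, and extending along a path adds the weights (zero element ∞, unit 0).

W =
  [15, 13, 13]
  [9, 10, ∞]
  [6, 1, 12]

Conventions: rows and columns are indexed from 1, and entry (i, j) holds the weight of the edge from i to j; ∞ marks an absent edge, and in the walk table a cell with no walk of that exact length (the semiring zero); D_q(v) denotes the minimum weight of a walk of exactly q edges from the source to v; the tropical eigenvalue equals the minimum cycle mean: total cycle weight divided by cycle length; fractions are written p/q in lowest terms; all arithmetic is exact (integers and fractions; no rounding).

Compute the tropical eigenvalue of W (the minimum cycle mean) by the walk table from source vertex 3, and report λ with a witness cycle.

q=0: [∞, ∞, 0]
q=1: [6, 1, 12]
q=2: [10, 11, 19]
q=3: [20, 20, 23]
Optimal cycle mean attained by: cycle 1->3->2->1, total 13 + 1 + 9, length 3.
Answer: λ = 23/3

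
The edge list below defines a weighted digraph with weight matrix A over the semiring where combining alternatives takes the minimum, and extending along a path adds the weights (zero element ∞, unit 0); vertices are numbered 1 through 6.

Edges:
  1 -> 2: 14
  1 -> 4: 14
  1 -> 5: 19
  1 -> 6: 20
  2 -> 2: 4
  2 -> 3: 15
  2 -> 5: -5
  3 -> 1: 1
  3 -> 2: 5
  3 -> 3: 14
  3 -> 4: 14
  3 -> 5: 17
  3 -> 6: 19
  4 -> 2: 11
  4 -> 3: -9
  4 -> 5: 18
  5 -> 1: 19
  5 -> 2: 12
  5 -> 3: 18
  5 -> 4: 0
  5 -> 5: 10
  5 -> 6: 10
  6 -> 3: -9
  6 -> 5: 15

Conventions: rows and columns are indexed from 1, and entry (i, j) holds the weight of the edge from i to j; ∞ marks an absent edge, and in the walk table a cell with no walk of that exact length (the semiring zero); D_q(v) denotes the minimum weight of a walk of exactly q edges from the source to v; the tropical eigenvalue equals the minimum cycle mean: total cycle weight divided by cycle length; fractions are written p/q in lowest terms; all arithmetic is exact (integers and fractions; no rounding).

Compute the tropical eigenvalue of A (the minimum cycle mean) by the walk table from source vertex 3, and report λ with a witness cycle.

q=0: [∞, ∞, 0, ∞, ∞, ∞]
q=1: [1, 5, 14, 14, 17, 19]
q=2: [15, 9, 5, 15, 0, 21]
q=3: [6, 10, 6, 0, 4, 10]
q=4: [7, 11, -9, 4, 5, 14]
q=5: [-8, -4, -5, 5, 6, 10]
q=6: [-4, 0, -4, 6, -9, 12]
Optimal cycle mean attained by: cycle 2->5->4->3->2, total (-5) + 0 + (-9) + 5, length 4.
Answer: λ = -9/4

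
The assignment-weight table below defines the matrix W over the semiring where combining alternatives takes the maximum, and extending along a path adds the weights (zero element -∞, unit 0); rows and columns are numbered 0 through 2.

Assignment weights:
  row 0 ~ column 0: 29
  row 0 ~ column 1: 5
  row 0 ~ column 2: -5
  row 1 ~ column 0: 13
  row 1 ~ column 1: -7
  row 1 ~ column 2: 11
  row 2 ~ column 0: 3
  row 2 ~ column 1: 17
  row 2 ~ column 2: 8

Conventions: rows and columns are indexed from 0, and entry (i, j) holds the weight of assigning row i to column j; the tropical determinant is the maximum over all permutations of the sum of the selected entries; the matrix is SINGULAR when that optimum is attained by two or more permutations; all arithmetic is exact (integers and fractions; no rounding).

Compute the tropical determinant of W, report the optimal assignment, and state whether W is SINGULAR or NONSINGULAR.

σ = (0, 1, 2): 29 + (-7) + 8 = 30
σ = (0, 2, 1): 29 + 11 + 17 = 57
σ = (1, 0, 2): 5 + 13 + 8 = 26
σ = (1, 2, 0): 5 + 11 + 3 = 19
σ = (2, 0, 1): (-5) + 13 + 17 = 25
σ = (2, 1, 0): (-5) + (-7) + 3 = -9
Optimal value attained by: σ = (0, 2, 1).
Answer: det⊕(W) = 57; verdict: NONSINGULAR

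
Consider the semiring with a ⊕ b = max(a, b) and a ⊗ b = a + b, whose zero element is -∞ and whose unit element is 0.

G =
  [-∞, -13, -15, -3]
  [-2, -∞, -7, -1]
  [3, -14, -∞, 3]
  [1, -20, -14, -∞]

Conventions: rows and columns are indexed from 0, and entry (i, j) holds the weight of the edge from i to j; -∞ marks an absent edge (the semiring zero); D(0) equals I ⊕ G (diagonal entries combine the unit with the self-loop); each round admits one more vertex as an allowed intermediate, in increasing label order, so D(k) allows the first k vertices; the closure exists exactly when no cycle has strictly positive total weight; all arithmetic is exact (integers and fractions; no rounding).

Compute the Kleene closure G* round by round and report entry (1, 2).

D(0):
  [0, -13, -15, -3]
  [-2, 0, -7, -1]
  [3, -14, 0, 3]
  [1, -20, -14, 0]
D(1):
  [0, -13, -15, -3]
  [-2, 0, -7, -1]
  [3, -10, 0, 3]
  [1, -12, -14, 0]
D(2):
  [0, -13, -15, -3]
  [-2, 0, -7, -1]
  [3, -10, 0, 3]
  [1, -12, -14, 0]
D(3):
  [0, -13, -15, -3]
  [-2, 0, -7, -1]
  [3, -10, 0, 3]
  [1, -12, -14, 0]
D(4):
  [0, -13, -15, -3]
  [0, 0, -7, -1]
  [4, -9, 0, 3]
  [1, -12, -14, 0]
Answer: G*[1][2] = -7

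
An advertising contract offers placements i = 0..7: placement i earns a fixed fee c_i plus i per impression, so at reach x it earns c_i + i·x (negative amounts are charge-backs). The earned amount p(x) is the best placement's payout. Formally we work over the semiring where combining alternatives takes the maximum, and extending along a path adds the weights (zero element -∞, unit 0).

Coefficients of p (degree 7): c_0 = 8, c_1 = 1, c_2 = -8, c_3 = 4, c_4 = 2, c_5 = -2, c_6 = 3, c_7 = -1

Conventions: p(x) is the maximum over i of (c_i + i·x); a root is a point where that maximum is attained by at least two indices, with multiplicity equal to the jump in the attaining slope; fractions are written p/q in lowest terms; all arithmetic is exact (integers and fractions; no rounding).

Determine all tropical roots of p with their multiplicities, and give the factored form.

hull edge (i=0, c=8) to (i=6, c=3): slope -5/6, span 6
hull edge (i=6, c=3) to (i=7, c=-1): slope -4, span 1
Factored form: p(x) = -1 ⊗ (x ⊕ 5/6) ⊗ (x ⊕ 5/6) ⊗ (x ⊕ 5/6) ⊗ (x ⊕ 5/6) ⊗ (x ⊕ 5/6) ⊗ (x ⊕ 5/6) ⊗ (x ⊕ 4)
Answer: roots = 5/6 (mult 6), 4 (mult 1)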